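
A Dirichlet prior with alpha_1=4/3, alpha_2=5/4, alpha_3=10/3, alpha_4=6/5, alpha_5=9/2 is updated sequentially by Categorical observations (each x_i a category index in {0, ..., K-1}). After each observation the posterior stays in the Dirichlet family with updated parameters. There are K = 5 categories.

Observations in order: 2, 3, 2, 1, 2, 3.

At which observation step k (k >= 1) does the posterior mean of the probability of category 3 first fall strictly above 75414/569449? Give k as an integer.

obs 1: x=2 → posterior Dirichlet(4/3, 5/4, 13/3, 6/5, 9/2)
obs 2: x=3 → posterior Dirichlet(4/3, 5/4, 13/3, 11/5, 9/2)
obs 3: x=2 → posterior Dirichlet(4/3, 5/4, 16/3, 11/5, 9/2)
obs 4: x=1 → posterior Dirichlet(4/3, 9/4, 16/3, 11/5, 9/2)
obs 5: x=2 → posterior Dirichlet(4/3, 9/4, 19/3, 11/5, 9/2)
obs 6: x=3 → posterior Dirichlet(4/3, 9/4, 19/3, 16/5, 9/2)

k = 2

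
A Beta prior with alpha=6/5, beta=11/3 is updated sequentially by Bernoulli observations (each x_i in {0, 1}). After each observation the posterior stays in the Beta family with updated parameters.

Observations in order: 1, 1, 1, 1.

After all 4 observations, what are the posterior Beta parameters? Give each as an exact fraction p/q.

obs 1: x=1 → posterior Beta(11/5, 11/3)
obs 2: x=1 → posterior Beta(16/5, 11/3)
obs 3: x=1 → posterior Beta(21/5, 11/3)
obs 4: x=1 → posterior Beta(26/5, 11/3)

alpha=26/5, beta=11/3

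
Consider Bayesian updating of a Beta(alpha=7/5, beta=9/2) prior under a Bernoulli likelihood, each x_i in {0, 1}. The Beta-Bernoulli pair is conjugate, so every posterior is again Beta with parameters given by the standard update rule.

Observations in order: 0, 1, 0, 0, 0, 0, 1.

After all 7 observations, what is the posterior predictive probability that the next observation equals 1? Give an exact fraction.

obs 1: x=0 → posterior Beta(7/5, 11/2)
obs 2: x=1 → posterior Beta(12/5, 11/2)
obs 3: x=0 → posterior Beta(12/5, 13/2)
obs 4: x=0 → posterior Beta(12/5, 15/2)
obs 5: x=0 → posterior Beta(12/5, 17/2)
obs 6: x=0 → posterior Beta(12/5, 19/2)
obs 7: x=1 → posterior Beta(17/5, 19/2)

34/129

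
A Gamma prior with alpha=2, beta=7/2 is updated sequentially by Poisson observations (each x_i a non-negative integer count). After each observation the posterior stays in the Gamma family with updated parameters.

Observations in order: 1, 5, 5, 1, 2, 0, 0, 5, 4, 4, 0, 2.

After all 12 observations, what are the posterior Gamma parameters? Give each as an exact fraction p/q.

obs 1: x=1 → posterior Gamma(3, 9/2)
obs 2: x=5 → posterior Gamma(8, 11/2)
obs 3: x=5 → posterior Gamma(13, 13/2)
obs 4: x=1 → posterior Gamma(14, 15/2)
obs 5: x=2 → posterior Gamma(16, 17/2)
obs 6: x=0 → posterior Gamma(16, 19/2)
obs 7: x=0 → posterior Gamma(16, 21/2)
obs 8: x=5 → posterior Gamma(21, 23/2)
obs 9: x=4 → posterior Gamma(25, 25/2)
obs 10: x=4 → posterior Gamma(29, 27/2)
obs 11: x=0 → posterior Gamma(29, 29/2)
obs 12: x=2 → posterior Gamma(31, 31/2)

alpha=31, beta=31/2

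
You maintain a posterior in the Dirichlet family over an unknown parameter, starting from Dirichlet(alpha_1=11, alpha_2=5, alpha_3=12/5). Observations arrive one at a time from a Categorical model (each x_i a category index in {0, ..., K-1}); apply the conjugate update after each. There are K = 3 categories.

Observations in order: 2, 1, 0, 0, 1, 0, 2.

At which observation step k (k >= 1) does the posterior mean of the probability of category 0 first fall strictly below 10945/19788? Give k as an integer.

k = 2

obs 1: x=2 → posterior Dirichlet(11, 5, 17/5)
obs 2: x=1 → posterior Dirichlet(11, 6, 17/5)
obs 3: x=0 → posterior Dirichlet(12, 6, 17/5)
obs 4: x=0 → posterior Dirichlet(13, 6, 17/5)
obs 5: x=1 → posterior Dirichlet(13, 7, 17/5)
obs 6: x=0 → posterior Dirichlet(14, 7, 17/5)
obs 7: x=2 → posterior Dirichlet(14, 7, 22/5)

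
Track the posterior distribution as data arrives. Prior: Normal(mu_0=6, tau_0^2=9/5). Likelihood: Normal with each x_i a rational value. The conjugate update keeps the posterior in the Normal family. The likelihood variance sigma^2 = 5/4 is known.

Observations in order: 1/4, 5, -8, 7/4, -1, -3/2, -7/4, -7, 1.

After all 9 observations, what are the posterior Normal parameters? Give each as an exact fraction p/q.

obs 1: x=1/4 → posterior Normal(159/61, 45/61)
obs 2: x=5 → posterior Normal(339/97, 45/97)
obs 3: x=-8 → posterior Normal(51/133, 45/133)
obs 4: x=7/4 → posterior Normal(114/169, 45/169)
obs 5: x=-1 → posterior Normal(78/205, 9/41)
obs 6: x=-3/2 → posterior Normal(24/241, 45/241)
obs 7: x=-7/4 → posterior Normal(-39/277, 45/277)
obs 8: x=-7 → posterior Normal(-291/313, 45/313)
obs 9: x=1 → posterior Normal(-255/349, 45/349)

mu_0=-255/349, tau_0^2=45/349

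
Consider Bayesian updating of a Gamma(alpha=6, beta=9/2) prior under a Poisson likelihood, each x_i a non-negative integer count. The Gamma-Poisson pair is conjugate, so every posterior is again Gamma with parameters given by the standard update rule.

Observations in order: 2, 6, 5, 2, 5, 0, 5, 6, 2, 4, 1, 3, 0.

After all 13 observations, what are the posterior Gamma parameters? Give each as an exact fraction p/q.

obs 1: x=2 → posterior Gamma(8, 11/2)
obs 2: x=6 → posterior Gamma(14, 13/2)
obs 3: x=5 → posterior Gamma(19, 15/2)
obs 4: x=2 → posterior Gamma(21, 17/2)
obs 5: x=5 → posterior Gamma(26, 19/2)
obs 6: x=0 → posterior Gamma(26, 21/2)
obs 7: x=5 → posterior Gamma(31, 23/2)
obs 8: x=6 → posterior Gamma(37, 25/2)
obs 9: x=2 → posterior Gamma(39, 27/2)
obs 10: x=4 → posterior Gamma(43, 29/2)
obs 11: x=1 → posterior Gamma(44, 31/2)
obs 12: x=3 → posterior Gamma(47, 33/2)
obs 13: x=0 → posterior Gamma(47, 35/2)

alpha=47, beta=35/2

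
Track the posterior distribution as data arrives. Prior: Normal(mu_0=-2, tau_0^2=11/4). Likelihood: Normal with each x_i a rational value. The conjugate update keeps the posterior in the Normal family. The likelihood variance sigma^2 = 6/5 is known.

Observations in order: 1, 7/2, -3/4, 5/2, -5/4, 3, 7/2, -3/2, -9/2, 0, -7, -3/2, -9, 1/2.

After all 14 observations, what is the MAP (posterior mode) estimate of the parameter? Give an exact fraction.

obs 1: x=1 → posterior Normal(7/79, 66/79)
obs 2: x=7/2 → posterior Normal(399/268, 33/67)
obs 3: x=-3/4 → posterior Normal(211/252, 22/63)
obs 4: x=5/2 → posterior Normal(1183/976, 33/122)
obs 5: x=-5/4 → posterior Normal(227/299, 66/299)
obs 6: x=3 → posterior Normal(196/177, 11/59)
obs 7: x=7/2 → posterior Normal(1169/818, 66/409)
obs 8: x=-3/2 → posterior Normal(251/232, 33/232)
obs 9: x=-9/2 → posterior Normal(509/1038, 22/173)
obs 10: x=0 → posterior Normal(509/1148, 33/287)
obs 11: x=-7 → posterior Normal(-261/1258, 66/629)
obs 12: x=-3/2 → posterior Normal(-71/228, 11/114)
obs 13: x=-9 → posterior Normal(-708/739, 66/739)
obs 14: x=1/2 → posterior Normal(-1361/1588, 33/397)

-1361/1588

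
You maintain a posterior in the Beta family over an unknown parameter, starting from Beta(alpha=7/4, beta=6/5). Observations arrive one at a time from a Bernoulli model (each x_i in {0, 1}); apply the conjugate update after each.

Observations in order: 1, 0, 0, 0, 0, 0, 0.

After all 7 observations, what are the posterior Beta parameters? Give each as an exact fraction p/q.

alpha=11/4, beta=36/5

obs 1: x=1 → posterior Beta(11/4, 6/5)
obs 2: x=0 → posterior Beta(11/4, 11/5)
obs 3: x=0 → posterior Beta(11/4, 16/5)
obs 4: x=0 → posterior Beta(11/4, 21/5)
obs 5: x=0 → posterior Beta(11/4, 26/5)
obs 6: x=0 → posterior Beta(11/4, 31/5)
obs 7: x=0 → posterior Beta(11/4, 36/5)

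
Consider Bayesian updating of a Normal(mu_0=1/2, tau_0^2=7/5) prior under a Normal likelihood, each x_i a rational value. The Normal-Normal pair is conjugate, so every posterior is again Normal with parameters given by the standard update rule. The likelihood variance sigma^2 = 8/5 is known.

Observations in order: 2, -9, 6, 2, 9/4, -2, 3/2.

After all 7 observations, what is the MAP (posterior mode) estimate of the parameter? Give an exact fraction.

obs 1: x=2 → posterior Normal(6/5, 56/75)
obs 2: x=-9 → posterior Normal(-45/22, 28/55)
obs 3: x=6 → posterior Normal(-3/29, 56/145)
obs 4: x=2 → posterior Normal(11/36, 14/45)
obs 5: x=9/4 → posterior Normal(107/172, 56/215)
obs 6: x=-2 → posterior Normal(51/200, 28/125)
obs 7: x=3/2 → posterior Normal(31/76, 56/285)

31/76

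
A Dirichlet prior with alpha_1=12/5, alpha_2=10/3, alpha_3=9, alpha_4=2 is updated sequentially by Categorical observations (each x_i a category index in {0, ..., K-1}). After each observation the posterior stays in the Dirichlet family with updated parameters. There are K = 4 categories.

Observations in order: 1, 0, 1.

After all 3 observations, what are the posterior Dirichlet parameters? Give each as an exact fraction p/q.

alpha_1=17/5, alpha_2=16/3, alpha_3=9, alpha_4=2

obs 1: x=1 → posterior Dirichlet(12/5, 13/3, 9, 2)
obs 2: x=0 → posterior Dirichlet(17/5, 13/3, 9, 2)
obs 3: x=1 → posterior Dirichlet(17/5, 16/3, 9, 2)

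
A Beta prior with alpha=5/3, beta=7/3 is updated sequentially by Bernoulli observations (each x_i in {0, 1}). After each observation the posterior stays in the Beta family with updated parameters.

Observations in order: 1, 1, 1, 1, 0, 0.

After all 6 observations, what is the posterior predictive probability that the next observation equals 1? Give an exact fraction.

obs 1: x=1 → posterior Beta(8/3, 7/3)
obs 2: x=1 → posterior Beta(11/3, 7/3)
obs 3: x=1 → posterior Beta(14/3, 7/3)
obs 4: x=1 → posterior Beta(17/3, 7/3)
obs 5: x=0 → posterior Beta(17/3, 10/3)
obs 6: x=0 → posterior Beta(17/3, 13/3)

17/30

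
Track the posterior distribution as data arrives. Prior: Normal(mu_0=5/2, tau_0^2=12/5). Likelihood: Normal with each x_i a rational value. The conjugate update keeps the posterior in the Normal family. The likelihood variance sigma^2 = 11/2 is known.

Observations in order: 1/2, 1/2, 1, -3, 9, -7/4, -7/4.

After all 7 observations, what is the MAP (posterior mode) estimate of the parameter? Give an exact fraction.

491/446

obs 1: x=1/2 → posterior Normal(299/158, 132/79)
obs 2: x=1/2 → posterior Normal(323/206, 132/103)
obs 3: x=1 → posterior Normal(371/254, 132/127)
obs 4: x=-3 → posterior Normal(227/302, 132/151)
obs 5: x=9 → posterior Normal(659/350, 132/175)
obs 6: x=-7/4 → posterior Normal(575/398, 132/199)
obs 7: x=-7/4 → posterior Normal(491/446, 132/223)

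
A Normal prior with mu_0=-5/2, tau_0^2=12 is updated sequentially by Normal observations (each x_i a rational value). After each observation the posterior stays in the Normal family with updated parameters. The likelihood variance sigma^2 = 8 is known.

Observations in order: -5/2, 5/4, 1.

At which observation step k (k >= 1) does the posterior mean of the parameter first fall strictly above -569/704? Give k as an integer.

obs 1: x=-5/2 → posterior Normal(-5/2, 24/5)
obs 2: x=5/4 → posterior Normal(-35/32, 3)
obs 3: x=1 → posterior Normal(-23/44, 24/11)

k = 3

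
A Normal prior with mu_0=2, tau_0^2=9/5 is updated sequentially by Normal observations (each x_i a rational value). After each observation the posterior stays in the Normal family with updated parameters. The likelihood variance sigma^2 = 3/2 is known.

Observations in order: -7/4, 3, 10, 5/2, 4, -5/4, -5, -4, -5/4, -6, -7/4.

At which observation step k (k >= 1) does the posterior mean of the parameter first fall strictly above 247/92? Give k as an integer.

obs 1: x=-7/4 → posterior Normal(-1/22, 9/11)
obs 2: x=3 → posterior Normal(35/34, 9/17)
obs 3: x=10 → posterior Normal(155/46, 9/23)
obs 4: x=5/2 → posterior Normal(185/58, 9/29)
obs 5: x=4 → posterior Normal(233/70, 9/35)
obs 6: x=-5/4 → posterior Normal(109/41, 9/41)
obs 7: x=-5 → posterior Normal(79/47, 9/47)
obs 8: x=-4 → posterior Normal(55/53, 9/53)
obs 9: x=-5/4 → posterior Normal(95/118, 9/59)
obs 10: x=-6 → posterior Normal(23/130, 9/65)
obs 11: x=-7/4 → posterior Normal(1/71, 9/71)

k = 3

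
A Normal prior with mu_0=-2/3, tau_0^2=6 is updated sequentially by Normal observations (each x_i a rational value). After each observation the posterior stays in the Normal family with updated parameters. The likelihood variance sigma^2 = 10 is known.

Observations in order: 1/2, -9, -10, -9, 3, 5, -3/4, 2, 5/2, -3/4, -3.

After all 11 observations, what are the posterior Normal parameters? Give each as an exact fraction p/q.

obs 1: x=1/2 → posterior Normal(-11/48, 15/4)
obs 2: x=-9 → posterior Normal(-173/66, 30/11)
obs 3: x=-10 → posterior Normal(-353/84, 15/7)
obs 4: x=-9 → posterior Normal(-515/102, 30/17)
obs 5: x=3 → posterior Normal(-461/120, 3/2)
obs 6: x=5 → posterior Normal(-371/138, 30/23)
obs 7: x=-3/4 → posterior Normal(-769/312, 15/13)
obs 8: x=2 → posterior Normal(-697/348, 30/29)
obs 9: x=5/2 → posterior Normal(-607/384, 15/16)
obs 10: x=-3/4 → posterior Normal(-317/210, 6/7)
obs 11: x=-3 → posterior Normal(-371/228, 15/19)

mu_0=-371/228, tau_0^2=15/19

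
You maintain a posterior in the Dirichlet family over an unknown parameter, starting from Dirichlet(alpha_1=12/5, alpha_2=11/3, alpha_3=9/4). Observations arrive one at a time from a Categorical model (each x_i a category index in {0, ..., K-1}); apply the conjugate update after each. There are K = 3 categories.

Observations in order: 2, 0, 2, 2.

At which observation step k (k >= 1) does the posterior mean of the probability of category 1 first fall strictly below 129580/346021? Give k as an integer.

k = 2

obs 1: x=2 → posterior Dirichlet(12/5, 11/3, 13/4)
obs 2: x=0 → posterior Dirichlet(17/5, 11/3, 13/4)
obs 3: x=2 → posterior Dirichlet(17/5, 11/3, 17/4)
obs 4: x=2 → posterior Dirichlet(17/5, 11/3, 21/4)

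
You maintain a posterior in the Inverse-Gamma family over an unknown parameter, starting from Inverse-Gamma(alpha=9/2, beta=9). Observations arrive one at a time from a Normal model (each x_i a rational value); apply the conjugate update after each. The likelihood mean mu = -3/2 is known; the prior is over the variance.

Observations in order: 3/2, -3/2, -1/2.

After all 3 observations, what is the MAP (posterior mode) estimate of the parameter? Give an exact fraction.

obs 1: x=3/2 → posterior Inverse-Gamma(5, 27/2)
obs 2: x=-3/2 → posterior Inverse-Gamma(11/2, 27/2)
obs 3: x=-1/2 → posterior Inverse-Gamma(6, 14)

2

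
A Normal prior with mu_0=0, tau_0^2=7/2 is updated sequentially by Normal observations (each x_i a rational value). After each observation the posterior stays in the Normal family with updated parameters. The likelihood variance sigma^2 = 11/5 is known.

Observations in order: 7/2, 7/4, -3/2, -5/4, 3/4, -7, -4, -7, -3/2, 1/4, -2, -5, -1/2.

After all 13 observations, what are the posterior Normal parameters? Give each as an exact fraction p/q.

mu_0=-1645/954, tau_0^2=77/477

obs 1: x=7/2 → posterior Normal(245/114, 77/57)
obs 2: x=7/4 → posterior Normal(735/368, 77/92)
obs 3: x=-3/2 → posterior Normal(525/508, 77/127)
obs 4: x=-5/4 → posterior Normal(175/324, 77/162)
obs 5: x=3/4 → posterior Normal(455/788, 77/197)
obs 6: x=-7 → posterior Normal(-525/928, 77/232)
obs 7: x=-4 → posterior Normal(-1085/1068, 77/267)
obs 8: x=-7 → posterior Normal(-2065/1208, 77/302)
obs 9: x=-3/2 → posterior Normal(-2275/1348, 77/337)
obs 10: x=1/4 → posterior Normal(-140/93, 77/372)
obs 11: x=-2 → posterior Normal(-630/407, 7/37)
obs 12: x=-5 → posterior Normal(-805/442, 77/442)
obs 13: x=-1/2 → posterior Normal(-1645/954, 77/477)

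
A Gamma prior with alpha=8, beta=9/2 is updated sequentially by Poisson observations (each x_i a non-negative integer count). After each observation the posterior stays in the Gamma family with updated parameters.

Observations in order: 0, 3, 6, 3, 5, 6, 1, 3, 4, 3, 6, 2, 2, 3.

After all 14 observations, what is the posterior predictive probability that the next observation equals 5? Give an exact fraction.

28560718801033481957018211395483387524491566464619192118562869023078598322043755644253765411136/290988899190601246065013504032427273610723914629486112229364150055419491559304043408697089549601

obs 1: x=0 → posterior Gamma(8, 11/2)
obs 2: x=3 → posterior Gamma(11, 13/2)
obs 3: x=6 → posterior Gamma(17, 15/2)
obs 4: x=3 → posterior Gamma(20, 17/2)
obs 5: x=5 → posterior Gamma(25, 19/2)
obs 6: x=6 → posterior Gamma(31, 21/2)
obs 7: x=1 → posterior Gamma(32, 23/2)
obs 8: x=3 → posterior Gamma(35, 25/2)
obs 9: x=4 → posterior Gamma(39, 27/2)
obs 10: x=3 → posterior Gamma(42, 29/2)
obs 11: x=6 → posterior Gamma(48, 31/2)
obs 12: x=2 → posterior Gamma(50, 33/2)
obs 13: x=2 → posterior Gamma(52, 35/2)
obs 14: x=3 → posterior Gamma(55, 37/2)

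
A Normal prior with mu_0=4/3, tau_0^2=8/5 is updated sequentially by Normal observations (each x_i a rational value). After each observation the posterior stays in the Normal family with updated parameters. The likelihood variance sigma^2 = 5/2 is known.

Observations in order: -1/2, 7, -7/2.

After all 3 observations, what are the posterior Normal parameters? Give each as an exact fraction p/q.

mu_0=244/219, tau_0^2=40/73

obs 1: x=-1/2 → posterior Normal(76/123, 40/41)
obs 2: x=7 → posterior Normal(412/171, 40/57)
obs 3: x=-7/2 → posterior Normal(244/219, 40/73)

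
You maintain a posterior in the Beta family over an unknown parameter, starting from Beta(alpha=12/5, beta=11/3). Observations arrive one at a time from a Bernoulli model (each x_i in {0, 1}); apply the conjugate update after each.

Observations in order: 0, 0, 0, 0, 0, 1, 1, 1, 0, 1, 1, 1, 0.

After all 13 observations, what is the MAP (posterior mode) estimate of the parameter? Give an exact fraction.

111/256

obs 1: x=0 → posterior Beta(12/5, 14/3)
obs 2: x=0 → posterior Beta(12/5, 17/3)
obs 3: x=0 → posterior Beta(12/5, 20/3)
obs 4: x=0 → posterior Beta(12/5, 23/3)
obs 5: x=0 → posterior Beta(12/5, 26/3)
obs 6: x=1 → posterior Beta(17/5, 26/3)
obs 7: x=1 → posterior Beta(22/5, 26/3)
obs 8: x=1 → posterior Beta(27/5, 26/3)
obs 9: x=0 → posterior Beta(27/5, 29/3)
obs 10: x=1 → posterior Beta(32/5, 29/3)
obs 11: x=1 → posterior Beta(37/5, 29/3)
obs 12: x=1 → posterior Beta(42/5, 29/3)
obs 13: x=0 → posterior Beta(42/5, 32/3)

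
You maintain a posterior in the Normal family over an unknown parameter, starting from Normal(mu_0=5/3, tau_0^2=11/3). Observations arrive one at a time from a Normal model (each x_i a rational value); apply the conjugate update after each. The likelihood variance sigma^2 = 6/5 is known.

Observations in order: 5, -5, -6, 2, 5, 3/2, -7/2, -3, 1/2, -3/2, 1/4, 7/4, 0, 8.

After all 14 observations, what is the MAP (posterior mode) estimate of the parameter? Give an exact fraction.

305/788

obs 1: x=5 → posterior Normal(305/73, 66/73)
obs 2: x=-5 → posterior Normal(15/64, 33/64)
obs 3: x=-6 → posterior Normal(-100/61, 22/61)
obs 4: x=2 → posterior Normal(-95/119, 33/119)
obs 5: x=5 → posterior Normal(85/293, 66/293)
obs 6: x=3/2 → posterior Normal(335/696, 11/58)
obs 7: x=-7/2 → posterior Normal(-25/403, 66/403)
obs 8: x=-3 → posterior Normal(-95/229, 33/229)
obs 9: x=1/2 → posterior Normal(-325/1026, 22/171)
obs 10: x=-3/2 → posterior Normal(-245/568, 33/284)
obs 11: x=1/4 → posterior Normal(-925/2492, 66/623)
obs 12: x=7/4 → posterior Normal(-45/226, 11/113)
obs 13: x=0 → posterior Normal(-135/733, 66/733)
obs 14: x=8 → posterior Normal(305/788, 33/394)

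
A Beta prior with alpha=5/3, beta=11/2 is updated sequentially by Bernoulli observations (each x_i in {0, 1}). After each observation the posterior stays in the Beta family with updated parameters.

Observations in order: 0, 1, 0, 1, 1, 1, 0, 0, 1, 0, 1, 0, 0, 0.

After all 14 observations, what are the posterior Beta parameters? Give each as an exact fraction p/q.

obs 1: x=0 → posterior Beta(5/3, 13/2)
obs 2: x=1 → posterior Beta(8/3, 13/2)
obs 3: x=0 → posterior Beta(8/3, 15/2)
obs 4: x=1 → posterior Beta(11/3, 15/2)
obs 5: x=1 → posterior Beta(14/3, 15/2)
obs 6: x=1 → posterior Beta(17/3, 15/2)
obs 7: x=0 → posterior Beta(17/3, 17/2)
obs 8: x=0 → posterior Beta(17/3, 19/2)
obs 9: x=1 → posterior Beta(20/3, 19/2)
obs 10: x=0 → posterior Beta(20/3, 21/2)
obs 11: x=1 → posterior Beta(23/3, 21/2)
obs 12: x=0 → posterior Beta(23/3, 23/2)
obs 13: x=0 → posterior Beta(23/3, 25/2)
obs 14: x=0 → posterior Beta(23/3, 27/2)

alpha=23/3, beta=27/2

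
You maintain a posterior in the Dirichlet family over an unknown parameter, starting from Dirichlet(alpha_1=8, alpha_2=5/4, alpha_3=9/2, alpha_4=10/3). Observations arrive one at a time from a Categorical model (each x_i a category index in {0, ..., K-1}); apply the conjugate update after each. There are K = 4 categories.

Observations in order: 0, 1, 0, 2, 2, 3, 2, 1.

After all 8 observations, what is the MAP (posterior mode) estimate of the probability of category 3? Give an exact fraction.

obs 1: x=0 → posterior Dirichlet(9, 5/4, 9/2, 10/3)
obs 2: x=1 → posterior Dirichlet(9, 9/4, 9/2, 10/3)
obs 3: x=0 → posterior Dirichlet(10, 9/4, 9/2, 10/3)
obs 4: x=2 → posterior Dirichlet(10, 9/4, 11/2, 10/3)
obs 5: x=2 → posterior Dirichlet(10, 9/4, 13/2, 10/3)
obs 6: x=3 → posterior Dirichlet(10, 9/4, 13/2, 13/3)
obs 7: x=2 → posterior Dirichlet(10, 9/4, 15/2, 13/3)
obs 8: x=1 → posterior Dirichlet(10, 13/4, 15/2, 13/3)

40/253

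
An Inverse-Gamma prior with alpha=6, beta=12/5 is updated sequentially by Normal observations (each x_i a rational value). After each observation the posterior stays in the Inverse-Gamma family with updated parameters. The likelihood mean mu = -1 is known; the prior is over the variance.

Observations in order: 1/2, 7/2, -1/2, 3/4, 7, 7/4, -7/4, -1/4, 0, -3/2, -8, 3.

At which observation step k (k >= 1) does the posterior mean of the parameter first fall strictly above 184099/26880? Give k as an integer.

k = 11

obs 1: x=1/2 → posterior Inverse-Gamma(13/2, 141/40)
obs 2: x=7/2 → posterior Inverse-Gamma(7, 273/20)
obs 3: x=-1/2 → posterior Inverse-Gamma(15/2, 551/40)
obs 4: x=3/4 → posterior Inverse-Gamma(8, 2449/160)
obs 5: x=7 → posterior Inverse-Gamma(17/2, 7569/160)
obs 6: x=7/4 → posterior Inverse-Gamma(9, 4087/80)
obs 7: x=-7/4 → posterior Inverse-Gamma(19/2, 8219/160)
obs 8: x=-1/4 → posterior Inverse-Gamma(10, 1033/20)
obs 9: x=0 → posterior Inverse-Gamma(21/2, 1043/20)
obs 10: x=-3/2 → posterior Inverse-Gamma(11, 2091/40)
obs 11: x=-8 → posterior Inverse-Gamma(23/2, 3071/40)
obs 12: x=3 → posterior Inverse-Gamma(12, 3391/40)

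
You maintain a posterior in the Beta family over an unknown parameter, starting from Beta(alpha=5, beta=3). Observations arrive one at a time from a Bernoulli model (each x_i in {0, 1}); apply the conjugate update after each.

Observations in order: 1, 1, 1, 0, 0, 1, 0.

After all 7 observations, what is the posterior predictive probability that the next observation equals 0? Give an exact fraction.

2/5

obs 1: x=1 → posterior Beta(6, 3)
obs 2: x=1 → posterior Beta(7, 3)
obs 3: x=1 → posterior Beta(8, 3)
obs 4: x=0 → posterior Beta(8, 4)
obs 5: x=0 → posterior Beta(8, 5)
obs 6: x=1 → posterior Beta(9, 5)
obs 7: x=0 → posterior Beta(9, 6)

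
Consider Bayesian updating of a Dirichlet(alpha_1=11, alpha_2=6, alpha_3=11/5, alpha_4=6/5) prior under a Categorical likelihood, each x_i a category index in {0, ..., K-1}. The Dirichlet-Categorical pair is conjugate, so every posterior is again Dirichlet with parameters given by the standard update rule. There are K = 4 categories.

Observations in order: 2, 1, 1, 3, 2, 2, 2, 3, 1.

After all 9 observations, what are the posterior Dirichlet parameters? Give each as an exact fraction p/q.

obs 1: x=2 → posterior Dirichlet(11, 6, 16/5, 6/5)
obs 2: x=1 → posterior Dirichlet(11, 7, 16/5, 6/5)
obs 3: x=1 → posterior Dirichlet(11, 8, 16/5, 6/5)
obs 4: x=3 → posterior Dirichlet(11, 8, 16/5, 11/5)
obs 5: x=2 → posterior Dirichlet(11, 8, 21/5, 11/5)
obs 6: x=2 → posterior Dirichlet(11, 8, 26/5, 11/5)
obs 7: x=2 → posterior Dirichlet(11, 8, 31/5, 11/5)
obs 8: x=3 → posterior Dirichlet(11, 8, 31/5, 16/5)
obs 9: x=1 → posterior Dirichlet(11, 9, 31/5, 16/5)

alpha_1=11, alpha_2=9, alpha_3=31/5, alpha_4=16/5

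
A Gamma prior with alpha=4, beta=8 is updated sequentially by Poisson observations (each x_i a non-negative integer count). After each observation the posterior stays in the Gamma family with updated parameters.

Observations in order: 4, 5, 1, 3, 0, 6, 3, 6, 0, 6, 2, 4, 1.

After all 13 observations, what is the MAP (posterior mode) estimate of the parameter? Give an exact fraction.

obs 1: x=4 → posterior Gamma(8, 9)
obs 2: x=5 → posterior Gamma(13, 10)
obs 3: x=1 → posterior Gamma(14, 11)
obs 4: x=3 → posterior Gamma(17, 12)
obs 5: x=0 → posterior Gamma(17, 13)
obs 6: x=6 → posterior Gamma(23, 14)
obs 7: x=3 → posterior Gamma(26, 15)
obs 8: x=6 → posterior Gamma(32, 16)
obs 9: x=0 → posterior Gamma(32, 17)
obs 10: x=6 → posterior Gamma(38, 18)
obs 11: x=2 → posterior Gamma(40, 19)
obs 12: x=4 → posterior Gamma(44, 20)
obs 13: x=1 → posterior Gamma(45, 21)

44/21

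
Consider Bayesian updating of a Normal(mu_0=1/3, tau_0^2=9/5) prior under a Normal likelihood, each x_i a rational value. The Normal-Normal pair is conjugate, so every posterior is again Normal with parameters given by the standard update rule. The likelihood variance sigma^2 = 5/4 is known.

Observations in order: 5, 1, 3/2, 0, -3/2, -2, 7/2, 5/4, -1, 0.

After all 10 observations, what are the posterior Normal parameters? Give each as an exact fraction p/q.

mu_0=862/1155, tau_0^2=9/77

obs 1: x=5 → posterior Normal(565/183, 45/61)
obs 2: x=1 → posterior Normal(673/291, 45/97)
obs 3: x=3/2 → posterior Normal(835/399, 45/133)
obs 4: x=0 → posterior Normal(835/507, 45/169)
obs 5: x=-3/2 → posterior Normal(673/615, 9/41)
obs 6: x=-2 → posterior Normal(457/723, 45/241)
obs 7: x=7/2 → posterior Normal(835/831, 45/277)
obs 8: x=5/4 → posterior Normal(970/939, 45/313)
obs 9: x=-1 → posterior Normal(862/1047, 45/349)
obs 10: x=0 → posterior Normal(862/1155, 9/77)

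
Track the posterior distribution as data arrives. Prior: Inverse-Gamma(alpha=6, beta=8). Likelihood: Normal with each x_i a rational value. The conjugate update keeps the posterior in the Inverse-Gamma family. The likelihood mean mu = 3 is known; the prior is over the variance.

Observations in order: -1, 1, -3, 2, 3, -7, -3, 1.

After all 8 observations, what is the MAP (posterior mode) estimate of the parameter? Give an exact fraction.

213/22

obs 1: x=-1 → posterior Inverse-Gamma(13/2, 16)
obs 2: x=1 → posterior Inverse-Gamma(7, 18)
obs 3: x=-3 → posterior Inverse-Gamma(15/2, 36)
obs 4: x=2 → posterior Inverse-Gamma(8, 73/2)
obs 5: x=3 → posterior Inverse-Gamma(17/2, 73/2)
obs 6: x=-7 → posterior Inverse-Gamma(9, 173/2)
obs 7: x=-3 → posterior Inverse-Gamma(19/2, 209/2)
obs 8: x=1 → posterior Inverse-Gamma(10, 213/2)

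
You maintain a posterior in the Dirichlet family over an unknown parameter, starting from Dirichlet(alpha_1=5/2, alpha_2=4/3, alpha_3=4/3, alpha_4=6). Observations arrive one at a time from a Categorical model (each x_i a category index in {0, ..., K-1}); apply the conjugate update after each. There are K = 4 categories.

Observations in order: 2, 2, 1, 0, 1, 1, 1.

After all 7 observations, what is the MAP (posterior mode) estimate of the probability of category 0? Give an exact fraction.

obs 1: x=2 → posterior Dirichlet(5/2, 4/3, 7/3, 6)
obs 2: x=2 → posterior Dirichlet(5/2, 4/3, 10/3, 6)
obs 3: x=1 → posterior Dirichlet(5/2, 7/3, 10/3, 6)
obs 4: x=0 → posterior Dirichlet(7/2, 7/3, 10/3, 6)
obs 5: x=1 → posterior Dirichlet(7/2, 10/3, 10/3, 6)
obs 6: x=1 → posterior Dirichlet(7/2, 13/3, 10/3, 6)
obs 7: x=1 → posterior Dirichlet(7/2, 16/3, 10/3, 6)

3/17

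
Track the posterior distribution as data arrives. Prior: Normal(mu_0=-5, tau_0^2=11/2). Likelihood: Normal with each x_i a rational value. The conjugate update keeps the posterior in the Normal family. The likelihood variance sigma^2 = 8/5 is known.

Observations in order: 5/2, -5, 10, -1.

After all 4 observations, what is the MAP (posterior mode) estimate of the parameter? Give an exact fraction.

555/472

obs 1: x=5/2 → posterior Normal(115/142, 88/71)
obs 2: x=-5 → posterior Normal(-145/84, 44/63)
obs 3: x=10 → posterior Normal(665/362, 88/181)
obs 4: x=-1 → posterior Normal(555/472, 22/59)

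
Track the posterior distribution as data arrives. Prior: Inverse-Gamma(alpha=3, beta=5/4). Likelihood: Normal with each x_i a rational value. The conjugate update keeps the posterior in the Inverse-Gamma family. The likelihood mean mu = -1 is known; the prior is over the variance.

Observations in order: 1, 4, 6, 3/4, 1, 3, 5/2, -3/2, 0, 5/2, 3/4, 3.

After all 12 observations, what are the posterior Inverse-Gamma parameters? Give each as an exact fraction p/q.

obs 1: x=1 → posterior Inverse-Gamma(7/2, 13/4)
obs 2: x=4 → posterior Inverse-Gamma(4, 63/4)
obs 3: x=6 → posterior Inverse-Gamma(9/2, 161/4)
obs 4: x=3/4 → posterior Inverse-Gamma(5, 1337/32)
obs 5: x=1 → posterior Inverse-Gamma(11/2, 1401/32)
obs 6: x=3 → posterior Inverse-Gamma(6, 1657/32)
obs 7: x=5/2 → posterior Inverse-Gamma(13/2, 1853/32)
obs 8: x=-3/2 → posterior Inverse-Gamma(7, 1857/32)
obs 9: x=0 → posterior Inverse-Gamma(15/2, 1873/32)
obs 10: x=5/2 → posterior Inverse-Gamma(8, 2069/32)
obs 11: x=3/4 → posterior Inverse-Gamma(17/2, 1059/16)
obs 12: x=3 → posterior Inverse-Gamma(9, 1187/16)

alpha=9, beta=1187/16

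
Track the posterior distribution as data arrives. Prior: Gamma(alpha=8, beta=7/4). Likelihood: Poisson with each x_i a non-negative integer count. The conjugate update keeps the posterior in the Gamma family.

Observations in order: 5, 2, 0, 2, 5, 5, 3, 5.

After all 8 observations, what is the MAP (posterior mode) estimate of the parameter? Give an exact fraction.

136/39

obs 1: x=5 → posterior Gamma(13, 11/4)
obs 2: x=2 → posterior Gamma(15, 15/4)
obs 3: x=0 → posterior Gamma(15, 19/4)
obs 4: x=2 → posterior Gamma(17, 23/4)
obs 5: x=5 → posterior Gamma(22, 27/4)
obs 6: x=5 → posterior Gamma(27, 31/4)
obs 7: x=3 → posterior Gamma(30, 35/4)
obs 8: x=5 → posterior Gamma(35, 39/4)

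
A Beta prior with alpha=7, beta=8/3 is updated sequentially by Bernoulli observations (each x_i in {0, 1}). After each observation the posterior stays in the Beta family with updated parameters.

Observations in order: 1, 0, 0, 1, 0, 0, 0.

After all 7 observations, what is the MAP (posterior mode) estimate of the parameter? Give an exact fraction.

obs 1: x=1 → posterior Beta(8, 8/3)
obs 2: x=0 → posterior Beta(8, 11/3)
obs 3: x=0 → posterior Beta(8, 14/3)
obs 4: x=1 → posterior Beta(9, 14/3)
obs 5: x=0 → posterior Beta(9, 17/3)
obs 6: x=0 → posterior Beta(9, 20/3)
obs 7: x=0 → posterior Beta(9, 23/3)

6/11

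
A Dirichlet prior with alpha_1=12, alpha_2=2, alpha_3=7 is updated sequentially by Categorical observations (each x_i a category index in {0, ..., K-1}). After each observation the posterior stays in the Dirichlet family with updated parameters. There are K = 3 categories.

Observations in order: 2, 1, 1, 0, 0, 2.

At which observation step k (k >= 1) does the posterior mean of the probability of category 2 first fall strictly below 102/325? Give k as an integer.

k = 5

obs 1: x=2 → posterior Dirichlet(12, 2, 8)
obs 2: x=1 → posterior Dirichlet(12, 3, 8)
obs 3: x=1 → posterior Dirichlet(12, 4, 8)
obs 4: x=0 → posterior Dirichlet(13, 4, 8)
obs 5: x=0 → posterior Dirichlet(14, 4, 8)
obs 6: x=2 → posterior Dirichlet(14, 4, 9)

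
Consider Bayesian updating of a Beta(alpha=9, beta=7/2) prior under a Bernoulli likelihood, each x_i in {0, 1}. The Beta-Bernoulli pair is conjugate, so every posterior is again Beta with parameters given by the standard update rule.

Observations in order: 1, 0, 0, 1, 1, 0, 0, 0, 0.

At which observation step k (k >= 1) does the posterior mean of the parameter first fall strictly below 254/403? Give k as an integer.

k = 7

obs 1: x=1 → posterior Beta(10, 7/2)
obs 2: x=0 → posterior Beta(10, 9/2)
obs 3: x=0 → posterior Beta(10, 11/2)
obs 4: x=1 → posterior Beta(11, 11/2)
obs 5: x=1 → posterior Beta(12, 11/2)
obs 6: x=0 → posterior Beta(12, 13/2)
obs 7: x=0 → posterior Beta(12, 15/2)
obs 8: x=0 → posterior Beta(12, 17/2)
obs 9: x=0 → posterior Beta(12, 19/2)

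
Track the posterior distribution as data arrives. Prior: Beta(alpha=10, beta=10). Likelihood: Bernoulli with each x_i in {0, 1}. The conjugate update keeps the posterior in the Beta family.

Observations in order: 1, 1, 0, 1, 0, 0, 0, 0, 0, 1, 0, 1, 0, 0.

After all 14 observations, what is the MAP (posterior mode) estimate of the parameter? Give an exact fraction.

7/16

obs 1: x=1 → posterior Beta(11, 10)
obs 2: x=1 → posterior Beta(12, 10)
obs 3: x=0 → posterior Beta(12, 11)
obs 4: x=1 → posterior Beta(13, 11)
obs 5: x=0 → posterior Beta(13, 12)
obs 6: x=0 → posterior Beta(13, 13)
obs 7: x=0 → posterior Beta(13, 14)
obs 8: x=0 → posterior Beta(13, 15)
obs 9: x=0 → posterior Beta(13, 16)
obs 10: x=1 → posterior Beta(14, 16)
obs 11: x=0 → posterior Beta(14, 17)
obs 12: x=1 → posterior Beta(15, 17)
obs 13: x=0 → posterior Beta(15, 18)
obs 14: x=0 → posterior Beta(15, 19)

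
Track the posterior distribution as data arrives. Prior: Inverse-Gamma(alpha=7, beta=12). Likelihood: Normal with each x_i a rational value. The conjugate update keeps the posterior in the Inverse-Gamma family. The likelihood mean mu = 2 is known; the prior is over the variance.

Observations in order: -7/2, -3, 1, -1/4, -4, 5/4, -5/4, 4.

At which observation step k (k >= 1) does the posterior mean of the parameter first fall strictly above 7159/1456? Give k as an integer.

k = 2

obs 1: x=-7/2 → posterior Inverse-Gamma(15/2, 217/8)
obs 2: x=-3 → posterior Inverse-Gamma(8, 317/8)
obs 3: x=1 → posterior Inverse-Gamma(17/2, 321/8)
obs 4: x=-1/4 → posterior Inverse-Gamma(9, 1365/32)
obs 5: x=-4 → posterior Inverse-Gamma(19/2, 1941/32)
obs 6: x=5/4 → posterior Inverse-Gamma(10, 975/16)
obs 7: x=-5/4 → posterior Inverse-Gamma(21/2, 2119/32)
obs 8: x=4 → posterior Inverse-Gamma(11, 2183/32)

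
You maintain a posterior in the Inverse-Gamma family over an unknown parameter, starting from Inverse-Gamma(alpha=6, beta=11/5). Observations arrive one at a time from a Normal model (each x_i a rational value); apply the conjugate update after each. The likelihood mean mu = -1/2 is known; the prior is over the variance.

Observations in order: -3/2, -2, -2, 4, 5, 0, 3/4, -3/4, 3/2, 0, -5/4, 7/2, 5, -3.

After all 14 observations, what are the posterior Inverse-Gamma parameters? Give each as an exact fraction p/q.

obs 1: x=-3/2 → posterior Inverse-Gamma(13/2, 27/10)
obs 2: x=-2 → posterior Inverse-Gamma(7, 153/40)
obs 3: x=-2 → posterior Inverse-Gamma(15/2, 99/20)
obs 4: x=4 → posterior Inverse-Gamma(8, 603/40)
obs 5: x=5 → posterior Inverse-Gamma(17/2, 151/5)
obs 6: x=0 → posterior Inverse-Gamma(9, 1213/40)
obs 7: x=3/4 → posterior Inverse-Gamma(19/2, 4977/160)
obs 8: x=-3/4 → posterior Inverse-Gamma(10, 2491/80)
obs 9: x=3/2 → posterior Inverse-Gamma(21/2, 2651/80)
obs 10: x=0 → posterior Inverse-Gamma(11, 2661/80)
obs 11: x=-5/4 → posterior Inverse-Gamma(23/2, 5367/160)
obs 12: x=7/2 → posterior Inverse-Gamma(12, 6647/160)
obs 13: x=5 → posterior Inverse-Gamma(25/2, 9067/160)
obs 14: x=-3 → posterior Inverse-Gamma(13, 9567/160)

alpha=13, beta=9567/160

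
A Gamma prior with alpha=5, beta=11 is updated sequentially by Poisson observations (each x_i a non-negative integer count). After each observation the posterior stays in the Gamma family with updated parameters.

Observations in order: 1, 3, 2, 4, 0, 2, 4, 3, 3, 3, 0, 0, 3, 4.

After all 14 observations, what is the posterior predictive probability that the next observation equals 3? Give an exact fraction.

3721651011998582114781441987361176870763301849365234375/30548547568433538043128171861408956848627484966049021952

obs 1: x=1 → posterior Gamma(6, 12)
obs 2: x=3 → posterior Gamma(9, 13)
obs 3: x=2 → posterior Gamma(11, 14)
obs 4: x=4 → posterior Gamma(15, 15)
obs 5: x=0 → posterior Gamma(15, 16)
obs 6: x=2 → posterior Gamma(17, 17)
obs 7: x=4 → posterior Gamma(21, 18)
obs 8: x=3 → posterior Gamma(24, 19)
obs 9: x=3 → posterior Gamma(27, 20)
obs 10: x=3 → posterior Gamma(30, 21)
obs 11: x=0 → posterior Gamma(30, 22)
obs 12: x=0 → posterior Gamma(30, 23)
obs 13: x=3 → posterior Gamma(33, 24)
obs 14: x=4 → posterior Gamma(37, 25)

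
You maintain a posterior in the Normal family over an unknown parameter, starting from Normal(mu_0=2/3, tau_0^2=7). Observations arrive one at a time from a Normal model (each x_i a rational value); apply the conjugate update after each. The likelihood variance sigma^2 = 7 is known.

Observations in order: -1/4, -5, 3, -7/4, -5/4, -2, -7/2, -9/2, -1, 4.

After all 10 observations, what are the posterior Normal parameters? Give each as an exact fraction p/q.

obs 1: x=-1/4 → posterior Normal(5/24, 7/2)
obs 2: x=-5 → posterior Normal(-55/36, 7/3)
obs 3: x=3 → posterior Normal(-19/48, 7/4)
obs 4: x=-7/4 → posterior Normal(-2/3, 7/5)
obs 5: x=-5/4 → posterior Normal(-55/72, 7/6)
obs 6: x=-2 → posterior Normal(-79/84, 1)
obs 7: x=-7/2 → posterior Normal(-121/96, 7/8)
obs 8: x=-9/2 → posterior Normal(-175/108, 7/9)
obs 9: x=-1 → posterior Normal(-187/120, 7/10)
obs 10: x=4 → posterior Normal(-139/132, 7/11)

mu_0=-139/132, tau_0^2=7/11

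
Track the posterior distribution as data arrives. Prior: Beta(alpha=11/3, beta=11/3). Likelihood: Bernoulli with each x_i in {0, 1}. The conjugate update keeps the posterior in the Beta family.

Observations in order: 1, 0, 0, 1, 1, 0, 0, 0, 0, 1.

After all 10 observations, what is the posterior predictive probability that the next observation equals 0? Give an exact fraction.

29/52

obs 1: x=1 → posterior Beta(14/3, 11/3)
obs 2: x=0 → posterior Beta(14/3, 14/3)
obs 3: x=0 → posterior Beta(14/3, 17/3)
obs 4: x=1 → posterior Beta(17/3, 17/3)
obs 5: x=1 → posterior Beta(20/3, 17/3)
obs 6: x=0 → posterior Beta(20/3, 20/3)
obs 7: x=0 → posterior Beta(20/3, 23/3)
obs 8: x=0 → posterior Beta(20/3, 26/3)
obs 9: x=0 → posterior Beta(20/3, 29/3)
obs 10: x=1 → posterior Beta(23/3, 29/3)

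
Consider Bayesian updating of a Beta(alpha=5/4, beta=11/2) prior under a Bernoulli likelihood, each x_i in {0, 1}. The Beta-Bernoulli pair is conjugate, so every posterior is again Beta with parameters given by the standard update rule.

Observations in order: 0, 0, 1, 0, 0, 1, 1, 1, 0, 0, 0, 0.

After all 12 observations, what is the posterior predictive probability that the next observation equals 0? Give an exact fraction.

18/25

obs 1: x=0 → posterior Beta(5/4, 13/2)
obs 2: x=0 → posterior Beta(5/4, 15/2)
obs 3: x=1 → posterior Beta(9/4, 15/2)
obs 4: x=0 → posterior Beta(9/4, 17/2)
obs 5: x=0 → posterior Beta(9/4, 19/2)
obs 6: x=1 → posterior Beta(13/4, 19/2)
obs 7: x=1 → posterior Beta(17/4, 19/2)
obs 8: x=1 → posterior Beta(21/4, 19/2)
obs 9: x=0 → posterior Beta(21/4, 21/2)
obs 10: x=0 → posterior Beta(21/4, 23/2)
obs 11: x=0 → posterior Beta(21/4, 25/2)
obs 12: x=0 → posterior Beta(21/4, 27/2)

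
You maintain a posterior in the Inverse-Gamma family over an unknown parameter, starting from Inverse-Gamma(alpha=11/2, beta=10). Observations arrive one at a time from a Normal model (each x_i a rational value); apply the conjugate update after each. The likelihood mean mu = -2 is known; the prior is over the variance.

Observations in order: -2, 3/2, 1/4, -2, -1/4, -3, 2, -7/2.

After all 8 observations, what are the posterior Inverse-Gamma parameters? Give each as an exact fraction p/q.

alpha=19/2, beta=477/16

obs 1: x=-2 → posterior Inverse-Gamma(6, 10)
obs 2: x=3/2 → posterior Inverse-Gamma(13/2, 129/8)
obs 3: x=1/4 → posterior Inverse-Gamma(7, 597/32)
obs 4: x=-2 → posterior Inverse-Gamma(15/2, 597/32)
obs 5: x=-1/4 → posterior Inverse-Gamma(8, 323/16)
obs 6: x=-3 → posterior Inverse-Gamma(17/2, 331/16)
obs 7: x=2 → posterior Inverse-Gamma(9, 459/16)
obs 8: x=-7/2 → posterior Inverse-Gamma(19/2, 477/16)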